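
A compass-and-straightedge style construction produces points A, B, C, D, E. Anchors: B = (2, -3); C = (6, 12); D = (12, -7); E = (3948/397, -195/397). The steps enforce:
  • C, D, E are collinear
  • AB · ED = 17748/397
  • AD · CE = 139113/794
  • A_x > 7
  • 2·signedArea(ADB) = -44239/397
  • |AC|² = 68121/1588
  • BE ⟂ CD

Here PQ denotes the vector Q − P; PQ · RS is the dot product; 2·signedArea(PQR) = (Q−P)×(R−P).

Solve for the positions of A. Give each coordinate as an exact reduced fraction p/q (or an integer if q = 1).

1. A_x = 3165/397  [AD · CE = 139113/794 ∩ 2·signedArea(ADB) = -44239/397]
2. A_y = 4569/794  [AD · CE = 139113/794 ∩ 2·signedArea(ADB) = -44239/397]
   → A = (3165/397, 4569/794)

A = (3165/397, 4569/794)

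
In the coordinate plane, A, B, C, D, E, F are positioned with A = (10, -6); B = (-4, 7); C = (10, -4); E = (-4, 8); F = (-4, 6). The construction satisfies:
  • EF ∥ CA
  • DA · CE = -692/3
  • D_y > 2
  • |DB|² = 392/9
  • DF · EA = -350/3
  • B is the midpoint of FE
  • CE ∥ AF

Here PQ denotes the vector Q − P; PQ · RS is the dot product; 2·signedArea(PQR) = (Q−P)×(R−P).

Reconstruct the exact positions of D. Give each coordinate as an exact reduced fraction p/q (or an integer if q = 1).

1. D_x = 2/3  [DA · CE = -692/3 ∩ DF · EA = -350/3]
2. D_y = 7/3  [DA · CE = -692/3 ∩ DF · EA = -350/3]
   → D = (2/3, 7/3)

D = (2/3, 7/3)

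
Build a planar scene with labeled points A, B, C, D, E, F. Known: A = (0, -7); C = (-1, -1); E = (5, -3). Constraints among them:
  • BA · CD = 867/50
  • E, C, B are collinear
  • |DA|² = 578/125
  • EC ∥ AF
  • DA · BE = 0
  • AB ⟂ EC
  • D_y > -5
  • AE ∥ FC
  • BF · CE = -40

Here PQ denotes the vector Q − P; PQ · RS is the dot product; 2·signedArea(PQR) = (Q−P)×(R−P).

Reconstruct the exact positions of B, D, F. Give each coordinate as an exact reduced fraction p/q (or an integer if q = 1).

B = (17/10, -19/10)
D = (17/25, -124/25)
F = (-6, -5)

1. B_x = 17/10  [E, C, B are collinear ∩ AB ⟂ EC]
2. B_y = -19/10  [E, C, B are collinear ∩ AB ⟂ EC]
   → B = (17/10, -19/10)
3. D_x = 17/25  [DA · BE = 0 ∩ BA · CD = 867/50]
4. D_y = -124/25  [DA · BE = 0 ∩ BA · CD = 867/50]
   → D = (17/25, -124/25)
5. F_x = -6  [AE ∥ FC ∩ EC ∥ AF]
6. F_y = -5  [AE ∥ FC ∩ EC ∥ AF]
   → F = (-6, -5)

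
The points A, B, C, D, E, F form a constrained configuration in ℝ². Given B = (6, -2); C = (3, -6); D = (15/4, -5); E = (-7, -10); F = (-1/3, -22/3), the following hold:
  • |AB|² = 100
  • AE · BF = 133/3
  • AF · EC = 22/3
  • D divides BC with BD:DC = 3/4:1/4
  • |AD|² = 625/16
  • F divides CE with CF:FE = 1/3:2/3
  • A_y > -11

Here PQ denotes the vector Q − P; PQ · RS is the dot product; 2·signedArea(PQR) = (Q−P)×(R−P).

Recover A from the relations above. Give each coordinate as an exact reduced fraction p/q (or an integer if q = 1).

1. A_x = 0  [AF · EC = 22/3 ∩ AE · BF = 133/3]
2. A_y = -10  [AF · EC = 22/3 ∩ AE · BF = 133/3]
   → A = (0, -10)

A = (0, -10)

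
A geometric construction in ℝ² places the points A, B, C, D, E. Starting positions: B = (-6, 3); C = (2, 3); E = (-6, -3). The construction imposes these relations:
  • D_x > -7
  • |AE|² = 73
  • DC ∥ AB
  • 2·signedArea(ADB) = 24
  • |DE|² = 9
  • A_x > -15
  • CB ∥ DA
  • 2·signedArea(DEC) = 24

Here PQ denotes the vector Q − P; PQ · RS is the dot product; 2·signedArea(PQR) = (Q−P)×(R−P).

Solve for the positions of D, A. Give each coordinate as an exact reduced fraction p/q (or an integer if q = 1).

1. D_x = -6  [line -6·x + 8·y + -36 = 0 ∩ |DE|² = 9]
2. D_y = 0  [line -6·x + 8·y + -36 = 0 ∩ |DE|² = 9]
   → D = (-6, 0)
3. A_x = -14  [DC ∥ AB ∩ CB ∥ DA]
4. A_y = 0  [DC ∥ AB ∩ CB ∥ DA]
   → A = (-14, 0)

A = (-14, 0)
D = (-6, 0)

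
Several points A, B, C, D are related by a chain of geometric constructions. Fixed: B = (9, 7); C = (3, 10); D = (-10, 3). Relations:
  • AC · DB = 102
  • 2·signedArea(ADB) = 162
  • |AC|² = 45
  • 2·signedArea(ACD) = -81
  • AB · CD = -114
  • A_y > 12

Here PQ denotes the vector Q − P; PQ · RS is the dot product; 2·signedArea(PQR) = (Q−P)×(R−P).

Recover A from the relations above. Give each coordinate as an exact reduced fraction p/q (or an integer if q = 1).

A = (-3, 13)

1. A_x = -3  [2·signedArea(ACD) = -81 ∩ AC · DB = 102]
2. A_y = 13  [2·signedArea(ACD) = -81 ∩ AC · DB = 102]
   → A = (-3, 13)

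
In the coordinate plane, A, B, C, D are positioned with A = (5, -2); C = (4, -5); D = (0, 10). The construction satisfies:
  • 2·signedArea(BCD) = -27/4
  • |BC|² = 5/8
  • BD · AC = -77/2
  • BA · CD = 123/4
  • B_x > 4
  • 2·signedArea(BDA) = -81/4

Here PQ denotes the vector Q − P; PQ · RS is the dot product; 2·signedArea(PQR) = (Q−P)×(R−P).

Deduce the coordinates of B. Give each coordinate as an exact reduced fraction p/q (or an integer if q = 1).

1. B_x = 17/4  [2·signedArea(BDA) = -81/4 ∩ BD · AC = -77/2]
2. B_y = -17/4  [2·signedArea(BDA) = -81/4 ∩ BD · AC = -77/2]
   → B = (17/4, -17/4)

B = (17/4, -17/4)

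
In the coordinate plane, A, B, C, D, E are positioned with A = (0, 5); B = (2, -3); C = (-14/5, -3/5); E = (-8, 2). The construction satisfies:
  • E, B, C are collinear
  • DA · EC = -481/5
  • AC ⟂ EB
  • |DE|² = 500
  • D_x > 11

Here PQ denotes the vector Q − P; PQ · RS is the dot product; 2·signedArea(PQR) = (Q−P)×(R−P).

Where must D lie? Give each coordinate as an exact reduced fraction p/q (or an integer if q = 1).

1. D_x = 12  [line -26/5·x + 13/5·y + 416/5 = 0 ∩ |DE|² = 500]
2. D_y = -8  [line -26/5·x + 13/5·y + 416/5 = 0 ∩ |DE|² = 500]
   → D = (12, -8)

D = (12, -8)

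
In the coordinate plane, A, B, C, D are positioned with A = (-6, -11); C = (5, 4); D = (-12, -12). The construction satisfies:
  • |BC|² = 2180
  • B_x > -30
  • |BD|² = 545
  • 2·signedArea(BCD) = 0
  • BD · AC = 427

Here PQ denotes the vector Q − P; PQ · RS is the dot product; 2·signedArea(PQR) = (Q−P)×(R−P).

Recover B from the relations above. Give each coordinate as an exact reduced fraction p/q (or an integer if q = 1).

B = (-29, -28)

1. B_x = -29  [2·signedArea(BCD) = 0 ∩ BD · AC = 427]
2. B_y = -28  [2·signedArea(BCD) = 0 ∩ BD · AC = 427]
   → B = (-29, -28)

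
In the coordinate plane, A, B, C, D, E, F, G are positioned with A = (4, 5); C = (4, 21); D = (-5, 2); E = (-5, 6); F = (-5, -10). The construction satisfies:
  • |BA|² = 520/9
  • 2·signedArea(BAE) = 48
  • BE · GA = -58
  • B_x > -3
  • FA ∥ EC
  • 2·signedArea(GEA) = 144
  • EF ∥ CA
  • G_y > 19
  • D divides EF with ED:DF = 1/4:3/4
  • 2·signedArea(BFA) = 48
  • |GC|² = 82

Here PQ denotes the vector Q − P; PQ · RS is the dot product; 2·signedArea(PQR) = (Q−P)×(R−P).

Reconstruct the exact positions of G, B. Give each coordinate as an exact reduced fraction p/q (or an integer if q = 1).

1. B_x = -2  [2·signedArea(BAE) = 48 ∩ 2·signedArea(BFA) = 48]
2. B_y = 1/3  [2·signedArea(BAE) = 48 ∩ 2·signedArea(BFA) = 48]
   → B = (-2, 1/3)
3. G_x = 13  [2·signedArea(GEA) = 144 ∩ BE · GA = -58]
4. G_y = 20  [2·signedArea(GEA) = 144 ∩ BE · GA = -58]
   → G = (13, 20)

B = (-2, 1/3)
G = (13, 20)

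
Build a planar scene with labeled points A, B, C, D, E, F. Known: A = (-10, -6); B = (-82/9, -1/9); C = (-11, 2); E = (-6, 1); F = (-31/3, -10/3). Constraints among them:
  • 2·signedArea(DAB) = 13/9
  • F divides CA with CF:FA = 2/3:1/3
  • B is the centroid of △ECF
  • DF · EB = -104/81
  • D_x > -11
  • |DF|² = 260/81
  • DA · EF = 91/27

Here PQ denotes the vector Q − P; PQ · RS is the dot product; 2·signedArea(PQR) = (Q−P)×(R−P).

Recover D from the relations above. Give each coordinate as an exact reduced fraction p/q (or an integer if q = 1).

1. D_x = -91/9  [2·signedArea(DAB) = 13/9 ∩ DA · EF = 91/27]
2. D_y = -46/9  [2·signedArea(DAB) = 13/9 ∩ DA · EF = 91/27]
   → D = (-91/9, -46/9)

D = (-91/9, -46/9)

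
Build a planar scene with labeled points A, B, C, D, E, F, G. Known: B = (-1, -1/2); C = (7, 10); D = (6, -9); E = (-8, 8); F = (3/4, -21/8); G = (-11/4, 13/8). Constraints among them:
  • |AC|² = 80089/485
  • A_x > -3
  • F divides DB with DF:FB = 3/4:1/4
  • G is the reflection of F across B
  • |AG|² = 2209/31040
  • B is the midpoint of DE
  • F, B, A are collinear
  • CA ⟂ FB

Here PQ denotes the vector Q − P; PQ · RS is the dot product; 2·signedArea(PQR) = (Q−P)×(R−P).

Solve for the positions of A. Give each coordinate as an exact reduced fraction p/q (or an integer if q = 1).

1. A_x = -1416/485  [F, B, A are collinear ∩ CA ⟂ FB]
2. A_y = 888/485  [F, B, A are collinear ∩ CA ⟂ FB]
   → A = (-1416/485, 888/485)

A = (-1416/485, 888/485)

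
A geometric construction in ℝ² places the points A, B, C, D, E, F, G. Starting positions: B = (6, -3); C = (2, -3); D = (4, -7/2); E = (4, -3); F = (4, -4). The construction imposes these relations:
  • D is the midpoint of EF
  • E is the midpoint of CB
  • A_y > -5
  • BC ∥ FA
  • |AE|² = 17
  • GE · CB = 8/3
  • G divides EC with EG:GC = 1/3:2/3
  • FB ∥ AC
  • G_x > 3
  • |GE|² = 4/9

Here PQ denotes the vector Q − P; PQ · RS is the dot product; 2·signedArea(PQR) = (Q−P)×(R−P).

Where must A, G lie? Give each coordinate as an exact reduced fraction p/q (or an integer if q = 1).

A = (0, -4)
G = (10/3, -3)

1. A_x = 0  [FB ∥ AC ∩ BC ∥ FA]
2. A_y = -4  [FB ∥ AC ∩ BC ∥ FA]
   → A = (0, -4)
3. G_x = 10/3  [G divides EC with EG:GC = 1/3:2/3]
4. G_y = -3  [G divides EC with EG:GC = 1/3:2/3]
   → G = (10/3, -3)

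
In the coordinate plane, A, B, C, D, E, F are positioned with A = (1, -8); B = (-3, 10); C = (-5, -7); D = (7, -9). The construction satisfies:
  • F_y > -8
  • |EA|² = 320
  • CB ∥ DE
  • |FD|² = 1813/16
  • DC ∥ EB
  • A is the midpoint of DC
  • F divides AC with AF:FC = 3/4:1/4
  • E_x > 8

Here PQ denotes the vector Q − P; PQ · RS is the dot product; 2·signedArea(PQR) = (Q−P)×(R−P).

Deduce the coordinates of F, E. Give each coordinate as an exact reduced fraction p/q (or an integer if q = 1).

E = (9, 8)
F = (-7/2, -29/4)

1. F_x = -7/2  [F divides AC with AF:FC = 3/4:1/4]
2. F_y = -29/4  [F divides AC with AF:FC = 3/4:1/4]
   → F = (-7/2, -29/4)
3. E_x = 9  [DC ∥ EB ∩ CB ∥ DE]
4. E_y = 8  [DC ∥ EB ∩ CB ∥ DE]
   → E = (9, 8)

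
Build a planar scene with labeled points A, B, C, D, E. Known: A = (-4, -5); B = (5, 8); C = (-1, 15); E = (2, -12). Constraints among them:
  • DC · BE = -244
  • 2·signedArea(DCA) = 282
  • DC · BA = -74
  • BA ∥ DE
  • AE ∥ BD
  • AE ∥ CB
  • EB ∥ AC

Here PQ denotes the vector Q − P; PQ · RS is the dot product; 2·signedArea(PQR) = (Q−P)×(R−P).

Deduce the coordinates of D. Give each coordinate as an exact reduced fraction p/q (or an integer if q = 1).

1. D_x = 11  [BA ∥ DE ∩ AE ∥ BD]
2. D_y = 1  [BA ∥ DE ∩ AE ∥ BD]
   → D = (11, 1)

D = (11, 1)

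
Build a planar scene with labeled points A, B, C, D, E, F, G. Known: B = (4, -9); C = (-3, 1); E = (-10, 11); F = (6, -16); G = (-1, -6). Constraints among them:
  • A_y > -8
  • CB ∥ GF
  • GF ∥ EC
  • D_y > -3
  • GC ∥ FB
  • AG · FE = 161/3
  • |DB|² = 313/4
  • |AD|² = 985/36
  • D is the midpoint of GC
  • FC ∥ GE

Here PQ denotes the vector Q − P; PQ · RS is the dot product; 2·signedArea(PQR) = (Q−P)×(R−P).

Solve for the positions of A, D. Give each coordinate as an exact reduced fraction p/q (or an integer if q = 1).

A = (2/3, -7)
D = (-2, -5/2)

1. D_x = -2  [D is the midpoint of GC]
2. D_y = -5/2  [D is the midpoint of GC]
   → D = (-2, -5/2)
3. A_x = 2/3  [line 16·x + -27·y + -599/3 = 0 ∩ |AD|² = 985/36]
4. A_y = -7  [line 16·x + -27·y + -599/3 = 0 ∩ |AD|² = 985/36]
   → A = (2/3, -7)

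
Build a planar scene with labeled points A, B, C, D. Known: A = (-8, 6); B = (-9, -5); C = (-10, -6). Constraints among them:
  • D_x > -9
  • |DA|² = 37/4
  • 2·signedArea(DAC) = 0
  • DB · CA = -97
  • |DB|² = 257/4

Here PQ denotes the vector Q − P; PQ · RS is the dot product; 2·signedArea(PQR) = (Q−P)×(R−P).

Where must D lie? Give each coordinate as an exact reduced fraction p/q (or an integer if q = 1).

1. D_x = -17/2  [2·signedArea(DAC) = 0 ∩ DB · CA = -97]
2. D_y = 3  [2·signedArea(DAC) = 0 ∩ DB · CA = -97]
   → D = (-17/2, 3)

D = (-17/2, 3)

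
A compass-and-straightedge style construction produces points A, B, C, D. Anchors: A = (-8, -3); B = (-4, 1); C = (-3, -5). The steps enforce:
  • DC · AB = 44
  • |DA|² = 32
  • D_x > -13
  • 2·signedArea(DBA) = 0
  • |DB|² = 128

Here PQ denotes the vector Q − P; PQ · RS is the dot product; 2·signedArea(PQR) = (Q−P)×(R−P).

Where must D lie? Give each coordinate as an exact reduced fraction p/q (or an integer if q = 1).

1. D_x = -12  [2·signedArea(DBA) = 0 ∩ DC · AB = 44]
2. D_y = -7  [2·signedArea(DBA) = 0 ∩ DC · AB = 44]
   → D = (-12, -7)

D = (-12, -7)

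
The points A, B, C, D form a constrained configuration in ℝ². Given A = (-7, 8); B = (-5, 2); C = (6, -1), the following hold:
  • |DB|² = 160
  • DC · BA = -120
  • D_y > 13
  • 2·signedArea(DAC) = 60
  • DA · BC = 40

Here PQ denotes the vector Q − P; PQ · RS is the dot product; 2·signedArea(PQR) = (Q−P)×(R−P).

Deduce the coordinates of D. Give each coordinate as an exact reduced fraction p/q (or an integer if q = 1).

D = (-9, 14)

1. D_x = -9  [DC · BA = -120 ∩ 2·signedArea(DAC) = 60]
2. D_y = 14  [DC · BA = -120 ∩ 2·signedArea(DAC) = 60]
   → D = (-9, 14)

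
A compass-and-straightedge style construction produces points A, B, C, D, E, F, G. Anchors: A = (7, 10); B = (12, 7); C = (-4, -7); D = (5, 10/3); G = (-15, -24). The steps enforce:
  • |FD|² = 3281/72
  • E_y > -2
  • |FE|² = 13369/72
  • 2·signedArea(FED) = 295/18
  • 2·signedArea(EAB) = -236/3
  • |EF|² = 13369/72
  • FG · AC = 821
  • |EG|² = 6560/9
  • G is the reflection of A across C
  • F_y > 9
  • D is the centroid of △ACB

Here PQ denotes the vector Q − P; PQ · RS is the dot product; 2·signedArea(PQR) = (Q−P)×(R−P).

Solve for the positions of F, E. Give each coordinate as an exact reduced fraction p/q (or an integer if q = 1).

E = (-1/3, -4/3)
F = (33/4, 37/4)

1. F_x = 33/4  [line 11·x + 17·y + -248 = 0 ∩ |FD|² = 3281/72]
2. F_y = 37/4  [line 11·x + 17·y + -248 = 0 ∩ |FD|² = 3281/72]
   → F = (33/4, 37/4)
3. E_x = -1/3  [2·signedArea(FED) = 295/18 ∩ 2·signedArea(EAB) = -236/3]
4. E_y = -4/3  [2·signedArea(FED) = 295/18 ∩ 2·signedArea(EAB) = -236/3]
   → E = (-1/3, -4/3)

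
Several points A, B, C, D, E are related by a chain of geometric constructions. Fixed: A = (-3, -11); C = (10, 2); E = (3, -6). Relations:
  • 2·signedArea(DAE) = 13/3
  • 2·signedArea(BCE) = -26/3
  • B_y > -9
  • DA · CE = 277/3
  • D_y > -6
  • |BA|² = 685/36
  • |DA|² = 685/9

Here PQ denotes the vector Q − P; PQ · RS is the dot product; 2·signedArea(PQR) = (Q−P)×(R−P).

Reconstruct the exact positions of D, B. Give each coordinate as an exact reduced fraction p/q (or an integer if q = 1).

1. D_x = 10/3  [2·signedArea(DAE) = 13/3 ∩ DA · CE = 277/3]
2. D_y = -5  [2·signedArea(DAE) = 13/3 ∩ DA · CE = 277/3]
   → D = (10/3, -5)
3. B_x = 1/6  [line 8·x + -7·y + -172/3 = 0 ∩ |BA|² = 685/36]
4. B_y = -8  [line 8·x + -7·y + -172/3 = 0 ∩ |BA|² = 685/36]
   → B = (1/6, -8)

B = (1/6, -8)
D = (10/3, -5)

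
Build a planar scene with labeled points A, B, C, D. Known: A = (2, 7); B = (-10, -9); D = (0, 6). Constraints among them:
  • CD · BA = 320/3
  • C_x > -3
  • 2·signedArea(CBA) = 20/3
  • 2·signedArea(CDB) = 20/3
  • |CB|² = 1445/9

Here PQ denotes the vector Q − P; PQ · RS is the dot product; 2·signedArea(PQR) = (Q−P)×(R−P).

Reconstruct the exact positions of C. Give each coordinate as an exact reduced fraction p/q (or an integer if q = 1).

1. C_x = -8/3  [2·signedArea(CDB) = 20/3 ∩ CD · BA = 320/3]
2. C_y = 4/3  [2·signedArea(CDB) = 20/3 ∩ CD · BA = 320/3]
   → C = (-8/3, 4/3)

C = (-8/3, 4/3)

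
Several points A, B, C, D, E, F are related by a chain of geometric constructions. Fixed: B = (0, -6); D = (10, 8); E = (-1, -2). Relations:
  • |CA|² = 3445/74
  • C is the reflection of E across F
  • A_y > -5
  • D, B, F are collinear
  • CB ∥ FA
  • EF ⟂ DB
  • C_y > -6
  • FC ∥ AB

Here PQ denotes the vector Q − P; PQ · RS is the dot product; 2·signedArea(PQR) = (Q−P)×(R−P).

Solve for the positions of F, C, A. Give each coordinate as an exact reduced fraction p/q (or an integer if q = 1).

A = (-189/74, -309/74)
C = (152/37, -209/37)
F = (115/74, -283/74)

1. F_x = 115/74  [D, B, F are collinear ∩ EF ⟂ DB]
2. F_y = -283/74  [D, B, F are collinear ∩ EF ⟂ DB]
   → F = (115/74, -283/74)
3. C_x = 152/37  [C is the reflection of E across F]
4. C_y = -209/37  [C is the reflection of E across F]
   → C = (152/37, -209/37)
5. A_x = -189/74  [FC ∥ AB ∩ CB ∥ FA]
6. A_y = -309/74  [FC ∥ AB ∩ CB ∥ FA]
   → A = (-189/74, -309/74)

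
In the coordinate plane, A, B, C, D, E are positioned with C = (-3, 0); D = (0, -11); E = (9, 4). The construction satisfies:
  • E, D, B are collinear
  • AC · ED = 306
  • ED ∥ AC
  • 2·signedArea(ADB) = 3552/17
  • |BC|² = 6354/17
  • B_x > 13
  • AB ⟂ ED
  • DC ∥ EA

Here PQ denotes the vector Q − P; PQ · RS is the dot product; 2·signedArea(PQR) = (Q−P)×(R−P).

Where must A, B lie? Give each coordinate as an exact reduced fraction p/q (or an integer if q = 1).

A = (6, 15)
B = (222/17, 183/17)

1. A_x = 6  [ED ∥ AC ∩ DC ∥ EA]
2. A_y = 15  [ED ∥ AC ∩ DC ∥ EA]
   → A = (6, 15)
3. B_x = 222/17  [E, D, B are collinear ∩ AB ⟂ ED]
4. B_y = 183/17  [E, D, B are collinear ∩ AB ⟂ ED]
   → B = (222/17, 183/17)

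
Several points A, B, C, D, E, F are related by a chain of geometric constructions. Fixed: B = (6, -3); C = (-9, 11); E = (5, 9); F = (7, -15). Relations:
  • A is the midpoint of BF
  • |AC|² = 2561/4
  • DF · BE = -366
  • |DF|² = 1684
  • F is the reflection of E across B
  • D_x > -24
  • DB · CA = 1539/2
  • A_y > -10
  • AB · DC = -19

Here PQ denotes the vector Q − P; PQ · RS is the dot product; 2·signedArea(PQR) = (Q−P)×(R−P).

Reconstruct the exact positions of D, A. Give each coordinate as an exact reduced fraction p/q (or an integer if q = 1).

1. A_x = 13/2  [A is the midpoint of BF]
2. A_y = -9  [A is the midpoint of BF]
   → A = (13/2, -9)
3. D_x = -23  [DF · BE = -366 ∩ DB · CA = 1539/2]
4. D_y = 13  [DF · BE = -366 ∩ DB · CA = 1539/2]
   → D = (-23, 13)

A = (13/2, -9)
D = (-23, 13)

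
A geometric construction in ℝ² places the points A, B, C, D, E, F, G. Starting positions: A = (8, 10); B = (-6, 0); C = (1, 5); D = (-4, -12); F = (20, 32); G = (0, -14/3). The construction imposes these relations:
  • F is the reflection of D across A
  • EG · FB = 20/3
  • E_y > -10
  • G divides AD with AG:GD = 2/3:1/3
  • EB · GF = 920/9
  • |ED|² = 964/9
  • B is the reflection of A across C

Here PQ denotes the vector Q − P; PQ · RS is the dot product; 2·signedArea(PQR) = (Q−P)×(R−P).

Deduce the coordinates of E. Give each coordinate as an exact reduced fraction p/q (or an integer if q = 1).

1. E_x = 6  [EB · GF = 920/9 ∩ EG · FB = 20/3]
2. E_y = -28/3  [EB · GF = 920/9 ∩ EG · FB = 20/3]
   → E = (6, -28/3)

E = (6, -28/3)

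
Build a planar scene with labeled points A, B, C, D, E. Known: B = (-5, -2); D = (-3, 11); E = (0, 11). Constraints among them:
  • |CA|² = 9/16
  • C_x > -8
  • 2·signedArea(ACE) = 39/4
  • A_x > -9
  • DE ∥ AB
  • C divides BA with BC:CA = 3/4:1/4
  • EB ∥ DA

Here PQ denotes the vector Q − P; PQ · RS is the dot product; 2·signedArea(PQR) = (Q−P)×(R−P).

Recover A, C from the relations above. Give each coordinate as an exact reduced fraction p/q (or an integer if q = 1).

1. A_x = -8  [DE ∥ AB ∩ EB ∥ DA]
2. A_y = -2  [DE ∥ AB ∩ EB ∥ DA]
   → A = (-8, -2)
3. C_x = -29/4  [C divides BA with BC:CA = 3/4:1/4]
4. C_y = -2  [C divides BA with BC:CA = 3/4:1/4]
   → C = (-29/4, -2)

A = (-8, -2)
C = (-29/4, -2)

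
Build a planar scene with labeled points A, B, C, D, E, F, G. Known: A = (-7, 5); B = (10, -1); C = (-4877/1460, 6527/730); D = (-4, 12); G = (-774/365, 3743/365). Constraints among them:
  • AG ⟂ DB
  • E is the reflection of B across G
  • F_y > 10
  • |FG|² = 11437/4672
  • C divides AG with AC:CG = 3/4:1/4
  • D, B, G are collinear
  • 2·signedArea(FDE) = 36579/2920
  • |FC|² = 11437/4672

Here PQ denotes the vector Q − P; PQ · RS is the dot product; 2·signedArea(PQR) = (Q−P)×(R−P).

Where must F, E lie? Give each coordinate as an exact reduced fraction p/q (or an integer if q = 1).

E = (-5198/365, 7851/365)
F = (-10717/2920, 15287/1460)

1. E_x = -5198/365  [E is the reflection of B across G]
2. E_y = 7851/365  [E is the reflection of B across G]
   → E = (-5198/365, 7851/365)
3. F_x = -10717/2920  [line -3471/365·x + -3738/365·y + 211197/2920 = 0 ∩ |FC|² = 11437/4672]
4. F_y = 15287/1460  [line -3471/365·x + -3738/365·y + 211197/2920 = 0 ∩ |FC|² = 11437/4672]
   → F = (-10717/2920, 15287/1460)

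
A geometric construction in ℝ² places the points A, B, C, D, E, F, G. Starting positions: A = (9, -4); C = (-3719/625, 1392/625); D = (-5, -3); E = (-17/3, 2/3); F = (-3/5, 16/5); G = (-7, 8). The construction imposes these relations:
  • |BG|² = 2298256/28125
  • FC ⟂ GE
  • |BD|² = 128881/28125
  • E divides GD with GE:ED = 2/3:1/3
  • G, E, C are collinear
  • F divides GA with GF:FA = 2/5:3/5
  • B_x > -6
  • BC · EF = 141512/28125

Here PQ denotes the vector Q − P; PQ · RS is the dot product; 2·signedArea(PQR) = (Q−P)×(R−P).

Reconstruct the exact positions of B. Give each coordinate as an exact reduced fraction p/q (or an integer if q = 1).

1. B_x = -10093/1875  [line -76/15·x + -38/15·y + -830756/28125 = 0 ∩ |BG|² = 2298256/28125]
2. B_y = -1676/1875  [line -76/15·x + -38/15·y + -830756/28125 = 0 ∩ |BG|² = 2298256/28125]
   → B = (-10093/1875, -1676/1875)

B = (-10093/1875, -1676/1875)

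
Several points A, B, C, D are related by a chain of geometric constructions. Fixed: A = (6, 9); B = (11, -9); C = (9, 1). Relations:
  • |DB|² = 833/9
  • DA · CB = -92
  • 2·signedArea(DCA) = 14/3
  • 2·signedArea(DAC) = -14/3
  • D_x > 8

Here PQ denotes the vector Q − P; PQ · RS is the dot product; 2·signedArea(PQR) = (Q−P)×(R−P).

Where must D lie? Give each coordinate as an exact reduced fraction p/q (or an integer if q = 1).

D = (26/3, 1/3)

1. D_x = 26/3  [2·signedArea(DAC) = -14/3 ∩ DA · CB = -92]
2. D_y = 1/3  [2·signedArea(DAC) = -14/3 ∩ DA · CB = -92]
   → D = (26/3, 1/3)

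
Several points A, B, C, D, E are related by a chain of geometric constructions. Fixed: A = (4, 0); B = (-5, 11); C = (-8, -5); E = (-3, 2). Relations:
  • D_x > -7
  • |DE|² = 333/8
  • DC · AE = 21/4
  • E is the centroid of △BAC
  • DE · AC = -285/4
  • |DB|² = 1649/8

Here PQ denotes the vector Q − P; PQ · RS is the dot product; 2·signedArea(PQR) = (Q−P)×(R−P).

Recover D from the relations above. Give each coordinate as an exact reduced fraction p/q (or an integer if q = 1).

D = (-27/4, -13/4)

1. D_x = -27/4  [DE · AC = -285/4 ∩ DC · AE = 21/4]
2. D_y = -13/4  [DE · AC = -285/4 ∩ DC · AE = 21/4]
   → D = (-27/4, -13/4)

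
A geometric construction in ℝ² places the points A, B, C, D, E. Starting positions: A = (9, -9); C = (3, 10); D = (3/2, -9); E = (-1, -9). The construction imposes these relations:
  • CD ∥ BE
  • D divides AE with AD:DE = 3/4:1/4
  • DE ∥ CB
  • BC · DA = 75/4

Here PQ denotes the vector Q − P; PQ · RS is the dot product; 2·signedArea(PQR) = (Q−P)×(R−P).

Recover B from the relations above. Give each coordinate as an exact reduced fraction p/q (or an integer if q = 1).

1. B_x = 1/2  [CD ∥ BE ∩ DE ∥ CB]
2. B_y = 10  [CD ∥ BE ∩ DE ∥ CB]
   → B = (1/2, 10)

B = (1/2, 10)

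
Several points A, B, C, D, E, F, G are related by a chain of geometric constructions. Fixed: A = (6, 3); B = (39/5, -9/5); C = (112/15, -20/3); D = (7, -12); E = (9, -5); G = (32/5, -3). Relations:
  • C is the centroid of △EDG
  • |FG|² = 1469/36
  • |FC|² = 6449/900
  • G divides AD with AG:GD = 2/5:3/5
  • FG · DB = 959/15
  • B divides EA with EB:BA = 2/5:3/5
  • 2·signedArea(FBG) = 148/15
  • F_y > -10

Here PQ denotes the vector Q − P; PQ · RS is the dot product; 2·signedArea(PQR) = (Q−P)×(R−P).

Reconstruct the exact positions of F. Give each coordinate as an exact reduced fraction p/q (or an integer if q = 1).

1. F_x = 217/30  [2·signedArea(FBG) = 148/15 ∩ FG · DB = 959/15]
2. F_y = -28/3  [2·signedArea(FBG) = 148/15 ∩ FG · DB = 959/15]
   → F = (217/30, -28/3)

F = (217/30, -28/3)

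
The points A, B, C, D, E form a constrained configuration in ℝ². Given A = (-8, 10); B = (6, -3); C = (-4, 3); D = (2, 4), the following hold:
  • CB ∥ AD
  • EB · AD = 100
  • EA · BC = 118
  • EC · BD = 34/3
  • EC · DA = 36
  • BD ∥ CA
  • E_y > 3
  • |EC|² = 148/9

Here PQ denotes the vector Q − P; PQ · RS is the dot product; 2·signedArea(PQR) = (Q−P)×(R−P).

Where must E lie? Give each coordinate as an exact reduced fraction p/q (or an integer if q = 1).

E = (0, 11/3)

1. E_x = 0  [EB · AD = 100 ∩ EC · BD = 34/3]
2. E_y = 11/3  [EB · AD = 100 ∩ EC · BD = 34/3]
   → E = (0, 11/3)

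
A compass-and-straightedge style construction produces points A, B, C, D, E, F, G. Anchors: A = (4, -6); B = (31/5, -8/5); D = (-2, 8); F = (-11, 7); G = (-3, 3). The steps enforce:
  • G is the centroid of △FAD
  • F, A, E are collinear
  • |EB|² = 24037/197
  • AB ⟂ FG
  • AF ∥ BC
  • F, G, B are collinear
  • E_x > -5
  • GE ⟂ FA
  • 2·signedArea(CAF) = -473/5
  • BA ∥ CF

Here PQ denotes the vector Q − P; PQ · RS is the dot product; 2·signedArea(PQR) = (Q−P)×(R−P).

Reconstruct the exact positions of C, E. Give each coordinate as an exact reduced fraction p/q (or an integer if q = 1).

1. C_x = -44/5  [BA ∥ CF ∩ AF ∥ BC]
2. C_y = 57/5  [BA ∥ CF ∩ AF ∥ BC]
   → C = (-44/5, 57/5)
3. E_x = -877/197  [F, A, E are collinear ∩ GE ⟂ FA]
4. E_y = 261/197  [F, A, E are collinear ∩ GE ⟂ FA]
   → E = (-877/197, 261/197)

C = (-44/5, 57/5)
E = (-877/197, 261/197)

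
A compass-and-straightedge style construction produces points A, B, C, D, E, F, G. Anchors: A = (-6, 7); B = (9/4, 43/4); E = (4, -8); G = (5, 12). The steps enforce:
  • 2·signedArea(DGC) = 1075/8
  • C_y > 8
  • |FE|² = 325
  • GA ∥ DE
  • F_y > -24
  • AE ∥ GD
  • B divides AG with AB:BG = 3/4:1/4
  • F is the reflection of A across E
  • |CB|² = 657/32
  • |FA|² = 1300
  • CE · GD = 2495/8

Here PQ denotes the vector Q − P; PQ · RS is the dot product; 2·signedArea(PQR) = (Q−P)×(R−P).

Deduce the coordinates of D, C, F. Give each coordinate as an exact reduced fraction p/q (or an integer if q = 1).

1. D_x = 15  [GA ∥ DE ∩ AE ∥ GD]
2. D_y = -3  [GA ∥ DE ∩ AE ∥ GD]
   → D = (15, -3)
3. C_x = -15/8  [CE · GD = 2495/8 ∩ 2·signedArea(DGC) = 1075/8]
4. C_y = 71/8  [CE · GD = 2495/8 ∩ 2·signedArea(DGC) = 1075/8]
   → C = (-15/8, 71/8)
5. F_x = 14  [F is the reflection of A across E]
6. F_y = -23  [F is the reflection of A across E]
   → F = (14, -23)

C = (-15/8, 71/8)
D = (15, -3)
F = (14, -23)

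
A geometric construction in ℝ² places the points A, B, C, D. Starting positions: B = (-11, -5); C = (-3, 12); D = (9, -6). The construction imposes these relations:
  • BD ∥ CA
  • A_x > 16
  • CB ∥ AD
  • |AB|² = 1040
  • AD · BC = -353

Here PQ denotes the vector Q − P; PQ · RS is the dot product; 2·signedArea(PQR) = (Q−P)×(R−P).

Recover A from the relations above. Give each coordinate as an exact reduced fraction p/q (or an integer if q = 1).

1. A_x = 17  [CB ∥ AD ∩ BD ∥ CA]
2. A_y = 11  [CB ∥ AD ∩ BD ∥ CA]
   → A = (17, 11)

A = (17, 11)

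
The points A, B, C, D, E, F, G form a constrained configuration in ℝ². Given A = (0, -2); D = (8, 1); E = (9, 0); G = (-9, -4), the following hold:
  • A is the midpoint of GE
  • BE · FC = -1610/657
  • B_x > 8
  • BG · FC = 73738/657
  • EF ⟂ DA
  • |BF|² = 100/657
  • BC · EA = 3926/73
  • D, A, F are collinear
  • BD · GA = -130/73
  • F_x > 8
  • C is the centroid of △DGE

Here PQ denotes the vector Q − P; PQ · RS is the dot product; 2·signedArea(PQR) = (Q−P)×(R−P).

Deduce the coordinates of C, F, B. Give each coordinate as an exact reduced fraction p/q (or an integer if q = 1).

1. C_x = 8/3  [C is the centroid of △DGE]
2. C_y = -1  [C is the centroid of △DGE]
   → C = (8/3, -1)
3. F_x = 624/73  [D, A, F are collinear ∩ EF ⟂ DA]
4. F_y = 88/73  [D, A, F are collinear ∩ EF ⟂ DA]
   → F = (624/73, 88/73)
5. B_x = 1792/219  [BD · GA = -130/73 ∩ BG · FC = 73738/657]
6. B_y = 78/73  [BD · GA = -130/73 ∩ BG · FC = 73738/657]
   → B = (1792/219, 78/73)

B = (1792/219, 78/73)
C = (8/3, -1)
F = (624/73, 88/73)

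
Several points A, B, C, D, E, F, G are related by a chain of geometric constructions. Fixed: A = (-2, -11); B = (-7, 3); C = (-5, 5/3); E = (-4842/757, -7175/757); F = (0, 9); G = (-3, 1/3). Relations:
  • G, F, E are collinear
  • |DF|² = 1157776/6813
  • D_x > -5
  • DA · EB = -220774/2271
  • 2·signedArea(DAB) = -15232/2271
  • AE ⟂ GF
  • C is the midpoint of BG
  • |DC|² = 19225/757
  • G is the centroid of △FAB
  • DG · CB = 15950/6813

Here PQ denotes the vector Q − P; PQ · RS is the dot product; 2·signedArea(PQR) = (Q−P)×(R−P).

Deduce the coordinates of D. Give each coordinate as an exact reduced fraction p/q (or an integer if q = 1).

1. D_x = -3228/757  [DG · CB = 15950/6813 ∩ 2·signedArea(DAB) = -15232/2271]
2. D_y = -7537/2271  [DG · CB = 15950/6813 ∩ 2·signedArea(DAB) = -15232/2271]
   → D = (-3228/757, -7537/2271)

D = (-3228/757, -7537/2271)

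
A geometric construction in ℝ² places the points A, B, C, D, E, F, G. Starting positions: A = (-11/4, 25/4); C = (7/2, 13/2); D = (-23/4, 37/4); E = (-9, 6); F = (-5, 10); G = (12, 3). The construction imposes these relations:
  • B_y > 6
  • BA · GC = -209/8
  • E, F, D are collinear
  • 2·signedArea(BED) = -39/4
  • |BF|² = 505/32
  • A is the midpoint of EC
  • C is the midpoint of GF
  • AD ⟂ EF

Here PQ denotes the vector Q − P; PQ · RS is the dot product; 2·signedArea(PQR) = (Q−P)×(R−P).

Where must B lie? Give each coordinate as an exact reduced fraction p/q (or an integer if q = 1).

1. B_x = -47/8  [BA · GC = -209/8 ∩ 2·signedArea(BED) = -39/4]
2. B_y = 49/8  [BA · GC = -209/8 ∩ 2·signedArea(BED) = -39/4]
   → B = (-47/8, 49/8)

B = (-47/8, 49/8)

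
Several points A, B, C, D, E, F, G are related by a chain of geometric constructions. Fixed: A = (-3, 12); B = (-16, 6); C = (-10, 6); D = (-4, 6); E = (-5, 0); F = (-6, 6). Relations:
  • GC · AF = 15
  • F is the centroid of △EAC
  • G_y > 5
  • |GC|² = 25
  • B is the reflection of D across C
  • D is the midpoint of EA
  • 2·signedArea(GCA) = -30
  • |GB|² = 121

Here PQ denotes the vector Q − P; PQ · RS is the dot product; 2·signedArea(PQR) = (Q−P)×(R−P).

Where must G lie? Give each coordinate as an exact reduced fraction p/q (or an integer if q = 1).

1. G_x = -5  [GC · AF = 15 ∩ 2·signedArea(GCA) = -30]
2. G_y = 6  [GC · AF = 15 ∩ 2·signedArea(GCA) = -30]
   → G = (-5, 6)

G = (-5, 6)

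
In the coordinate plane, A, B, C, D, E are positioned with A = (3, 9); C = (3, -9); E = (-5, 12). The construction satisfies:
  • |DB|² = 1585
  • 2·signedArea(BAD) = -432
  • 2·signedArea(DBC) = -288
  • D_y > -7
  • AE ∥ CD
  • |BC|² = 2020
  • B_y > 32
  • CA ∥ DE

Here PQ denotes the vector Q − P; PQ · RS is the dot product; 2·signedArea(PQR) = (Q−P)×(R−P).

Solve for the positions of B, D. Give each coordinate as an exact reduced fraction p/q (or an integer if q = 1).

B = (-13, 33)
D = (-5, -6)

1. D_x = -5  [CA ∥ DE ∩ AE ∥ CD]
2. D_y = -6  [CA ∥ DE ∩ AE ∥ CD]
   → D = (-5, -6)
3. B_x = -13  [2·signedArea(BAD) = -432 ∩ 2·signedArea(DBC) = -288]
4. B_y = 33  [2·signedArea(BAD) = -432 ∩ 2·signedArea(DBC) = -288]
   → B = (-13, 33)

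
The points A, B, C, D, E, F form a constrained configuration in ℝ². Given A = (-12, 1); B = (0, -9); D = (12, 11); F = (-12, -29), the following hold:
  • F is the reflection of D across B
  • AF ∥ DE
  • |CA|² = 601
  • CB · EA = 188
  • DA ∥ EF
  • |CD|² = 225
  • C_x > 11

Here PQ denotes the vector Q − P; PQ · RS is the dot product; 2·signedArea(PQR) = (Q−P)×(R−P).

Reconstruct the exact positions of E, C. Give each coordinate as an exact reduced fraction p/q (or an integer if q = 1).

C = (12, -4)
E = (12, -19)

1. E_x = 12  [DA ∥ EF ∩ AF ∥ DE]
2. E_y = -19  [DA ∥ EF ∩ AF ∥ DE]
   → E = (12, -19)
3. C_x = 12  [line 24·x + -20·y + -368 = 0 ∩ |CA|² = 601]
4. C_y = -4  [line 24·x + -20·y + -368 = 0 ∩ |CA|² = 601]
   → C = (12, -4)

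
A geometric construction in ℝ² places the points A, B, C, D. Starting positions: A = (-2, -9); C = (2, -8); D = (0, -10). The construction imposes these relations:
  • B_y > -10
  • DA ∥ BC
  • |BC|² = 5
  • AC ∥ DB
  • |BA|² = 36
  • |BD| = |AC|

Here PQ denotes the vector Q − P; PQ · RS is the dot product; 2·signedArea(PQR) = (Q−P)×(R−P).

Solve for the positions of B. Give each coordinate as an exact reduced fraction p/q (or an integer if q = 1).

1. B_x = 4  [DA ∥ BC ∩ AC ∥ DB]
2. B_y = -9  [DA ∥ BC ∩ AC ∥ DB]
   → B = (4, -9)

B = (4, -9)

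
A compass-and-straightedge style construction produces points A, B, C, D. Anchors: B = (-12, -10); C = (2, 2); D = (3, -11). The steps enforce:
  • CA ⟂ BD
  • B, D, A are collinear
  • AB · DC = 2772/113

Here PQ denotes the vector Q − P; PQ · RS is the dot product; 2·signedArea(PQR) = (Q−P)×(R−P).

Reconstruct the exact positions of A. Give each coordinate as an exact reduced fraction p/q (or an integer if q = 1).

A = (129/113, -1229/113)

1. A_x = 129/113  [B, D, A are collinear ∩ CA ⟂ BD]
2. A_y = -1229/113  [B, D, A are collinear ∩ CA ⟂ BD]
   → A = (129/113, -1229/113)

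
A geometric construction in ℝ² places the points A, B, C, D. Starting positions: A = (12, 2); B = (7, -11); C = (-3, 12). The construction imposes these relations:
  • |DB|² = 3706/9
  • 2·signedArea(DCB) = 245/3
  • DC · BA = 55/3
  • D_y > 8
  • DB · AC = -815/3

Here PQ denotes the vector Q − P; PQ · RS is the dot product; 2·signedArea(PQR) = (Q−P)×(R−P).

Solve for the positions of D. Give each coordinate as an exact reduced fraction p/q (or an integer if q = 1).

1. D_x = 2  [DB · AC = -815/3 ∩ 2·signedArea(DCB) = 245/3]
2. D_y = 26/3  [DB · AC = -815/3 ∩ 2·signedArea(DCB) = 245/3]
   → D = (2, 26/3)

D = (2, 26/3)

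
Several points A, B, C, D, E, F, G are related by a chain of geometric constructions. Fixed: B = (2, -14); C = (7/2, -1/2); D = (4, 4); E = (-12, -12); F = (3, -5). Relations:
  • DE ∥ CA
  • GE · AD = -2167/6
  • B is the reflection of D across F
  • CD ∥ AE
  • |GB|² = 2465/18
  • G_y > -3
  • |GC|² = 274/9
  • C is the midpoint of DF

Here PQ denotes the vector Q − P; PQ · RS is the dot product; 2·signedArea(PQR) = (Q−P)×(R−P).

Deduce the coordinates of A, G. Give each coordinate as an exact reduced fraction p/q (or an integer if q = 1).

1. A_x = -25/2  [CD ∥ AE ∩ DE ∥ CA]
2. A_y = -33/2  [CD ∥ AE ∩ DE ∥ CA]
   → A = (-25/2, -33/2)
3. G_x = -3/2  [line -33/2·x + -41/2·y + -497/6 = 0 ∩ |GB|² = 2465/18]
4. G_y = -17/6  [line -33/2·x + -41/2·y + -497/6 = 0 ∩ |GB|² = 2465/18]
   → G = (-3/2, -17/6)

A = (-25/2, -33/2)
G = (-3/2, -17/6)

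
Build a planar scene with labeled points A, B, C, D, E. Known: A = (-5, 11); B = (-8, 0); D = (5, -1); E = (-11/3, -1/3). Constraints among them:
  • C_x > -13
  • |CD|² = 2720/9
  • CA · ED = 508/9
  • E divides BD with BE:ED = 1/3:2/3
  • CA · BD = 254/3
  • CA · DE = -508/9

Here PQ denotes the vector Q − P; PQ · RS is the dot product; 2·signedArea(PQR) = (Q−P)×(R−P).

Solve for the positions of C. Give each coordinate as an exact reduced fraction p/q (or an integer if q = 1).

1. C_x = -37/3  [line 26/3·x + -2/3·y + 964/9 = 0 ∩ |CD|² = 2720/9]
2. C_y = 1/3  [line 26/3·x + -2/3·y + 964/9 = 0 ∩ |CD|² = 2720/9]
   → C = (-37/3, 1/3)

C = (-37/3, 1/3)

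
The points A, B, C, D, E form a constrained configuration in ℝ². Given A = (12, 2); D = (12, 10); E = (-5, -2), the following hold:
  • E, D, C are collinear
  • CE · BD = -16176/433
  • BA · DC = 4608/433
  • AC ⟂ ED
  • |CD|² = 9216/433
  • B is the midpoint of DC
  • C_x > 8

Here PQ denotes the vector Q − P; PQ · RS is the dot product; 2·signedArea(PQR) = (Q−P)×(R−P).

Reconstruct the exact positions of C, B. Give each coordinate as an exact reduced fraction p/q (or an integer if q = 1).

B = (4380/433, 3754/433)
C = (3564/433, 3178/433)

1. C_x = 3564/433  [E, D, C are collinear ∩ AC ⟂ ED]
2. C_y = 3178/433  [E, D, C are collinear ∩ AC ⟂ ED]
   → C = (3564/433, 3178/433)
3. B_x = 4380/433  [B is the midpoint of DC]
4. B_y = 3754/433  [B is the midpoint of DC]
   → B = (4380/433, 3754/433)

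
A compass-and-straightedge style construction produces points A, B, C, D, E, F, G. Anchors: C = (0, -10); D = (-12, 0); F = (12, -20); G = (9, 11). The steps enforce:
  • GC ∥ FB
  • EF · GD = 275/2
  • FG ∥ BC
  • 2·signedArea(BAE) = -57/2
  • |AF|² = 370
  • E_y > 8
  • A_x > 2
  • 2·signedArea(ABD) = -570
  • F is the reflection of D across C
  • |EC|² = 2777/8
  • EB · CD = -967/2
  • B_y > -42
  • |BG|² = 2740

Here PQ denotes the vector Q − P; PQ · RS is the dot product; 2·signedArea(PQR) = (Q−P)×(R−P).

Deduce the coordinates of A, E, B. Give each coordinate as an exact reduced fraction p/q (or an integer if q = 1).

A = (3, -3)
B = (3, -41)
E = (15/4, 33/4)

1. E_x = 15/4  [line 21·x + 11·y + -339/2 = 0 ∩ |EC|² = 2777/8]
2. E_y = 33/4  [line 21·x + 11·y + -339/2 = 0 ∩ |EC|² = 2777/8]
   → E = (15/4, 33/4)
3. B_x = 3  [EB · CD = -967/2 ∩ FG ∥ BC]
4. B_y = -41  [EB · CD = -967/2 ∩ FG ∥ BC]
   → B = (3, -41)
5. A_x = 3  [2·signedArea(ABD) = -570 ∩ 2·signedArea(BAE) = -57/2]
6. A_y = -3  [2·signedArea(ABD) = -570 ∩ 2·signedArea(BAE) = -57/2]
   → A = (3, -3)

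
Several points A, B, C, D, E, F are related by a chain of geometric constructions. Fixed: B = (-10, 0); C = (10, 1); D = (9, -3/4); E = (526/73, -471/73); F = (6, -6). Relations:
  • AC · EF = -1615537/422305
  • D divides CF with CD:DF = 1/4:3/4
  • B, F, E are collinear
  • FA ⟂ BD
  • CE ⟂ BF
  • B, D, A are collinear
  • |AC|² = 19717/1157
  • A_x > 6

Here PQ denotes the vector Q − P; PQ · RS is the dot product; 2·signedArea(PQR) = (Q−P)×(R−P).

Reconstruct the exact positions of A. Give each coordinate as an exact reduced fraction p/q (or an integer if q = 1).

A = (35934/5785, -3702/5785)

1. A_x = 35934/5785  [B, D, A are collinear ∩ FA ⟂ BD]
2. A_y = -3702/5785  [B, D, A are collinear ∩ FA ⟂ BD]
   → A = (35934/5785, -3702/5785)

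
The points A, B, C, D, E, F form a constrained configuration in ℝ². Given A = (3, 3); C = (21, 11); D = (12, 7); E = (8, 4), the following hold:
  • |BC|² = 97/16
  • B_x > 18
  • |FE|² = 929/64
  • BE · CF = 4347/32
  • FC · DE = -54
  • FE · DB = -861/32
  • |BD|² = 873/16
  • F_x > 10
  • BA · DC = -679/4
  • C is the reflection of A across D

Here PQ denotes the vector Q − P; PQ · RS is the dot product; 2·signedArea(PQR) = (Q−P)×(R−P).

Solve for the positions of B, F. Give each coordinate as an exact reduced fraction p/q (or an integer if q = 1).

1. B_x = 75/4  [line -9·x + -4·y + 835/4 = 0 ∩ |BC|² = 97/16]
2. B_y = 10  [line -9·x + -4·y + 835/4 = 0 ∩ |BC|² = 97/16]
   → B = (75/4, 10)
3. F_x = 87/8  [FC · DE = -54 ∩ BE · CF = 4347/32]
4. F_y = 13/2  [FC · DE = -54 ∩ BE · CF = 4347/32]
   → F = (87/8, 13/2)

B = (75/4, 10)
F = (87/8, 13/2)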